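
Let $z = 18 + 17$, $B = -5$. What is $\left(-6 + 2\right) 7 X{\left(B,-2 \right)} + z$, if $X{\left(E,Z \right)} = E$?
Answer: $175$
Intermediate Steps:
$z = 35$
$\left(-6 + 2\right) 7 X{\left(B,-2 \right)} + z = \left(-6 + 2\right) 7 \left(-5\right) + 35 = \left(-4\right) 7 \left(-5\right) + 35 = \left(-28\right) \left(-5\right) + 35 = 140 + 35 = 175$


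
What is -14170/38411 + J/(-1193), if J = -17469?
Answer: 654096949/45824323 ≈ 14.274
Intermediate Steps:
-14170/38411 + J/(-1193) = -14170/38411 - 17469/(-1193) = -14170*1/38411 - 17469*(-1/1193) = -14170/38411 + 17469/1193 = 654096949/45824323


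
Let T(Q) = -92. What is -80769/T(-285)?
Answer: 80769/92 ≈ 877.92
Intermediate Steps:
-80769/T(-285) = -80769/(-92) = -80769*(-1/92) = 80769/92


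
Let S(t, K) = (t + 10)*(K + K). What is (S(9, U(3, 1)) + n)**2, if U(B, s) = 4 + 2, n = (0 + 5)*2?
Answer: 56644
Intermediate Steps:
n = 10 (n = 5*2 = 10)
U(B, s) = 6
S(t, K) = 2*K*(10 + t) (S(t, K) = (10 + t)*(2*K) = 2*K*(10 + t))
(S(9, U(3, 1)) + n)**2 = (2*6*(10 + 9) + 10)**2 = (2*6*19 + 10)**2 = (228 + 10)**2 = 238**2 = 56644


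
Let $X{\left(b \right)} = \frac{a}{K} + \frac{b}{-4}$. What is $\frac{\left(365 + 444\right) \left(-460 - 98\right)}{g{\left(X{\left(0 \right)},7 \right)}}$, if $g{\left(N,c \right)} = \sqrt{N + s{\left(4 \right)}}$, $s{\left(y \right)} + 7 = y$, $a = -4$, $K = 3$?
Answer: $\frac{451422 i \sqrt{39}}{13} \approx 2.1686 \cdot 10^{5} i$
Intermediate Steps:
$s{\left(y \right)} = -7 + y$
$X{\left(b \right)} = - \frac{4}{3} - \frac{b}{4}$ ($X{\left(b \right)} = - \frac{4}{3} + \frac{b}{-4} = \left(-4\right) \frac{1}{3} + b \left(- \frac{1}{4}\right) = - \frac{4}{3} - \frac{b}{4}$)
$g{\left(N,c \right)} = \sqrt{-3 + N}$ ($g{\left(N,c \right)} = \sqrt{N + \left(-7 + 4\right)} = \sqrt{N - 3} = \sqrt{-3 + N}$)
$\frac{\left(365 + 444\right) \left(-460 - 98\right)}{g{\left(X{\left(0 \right)},7 \right)}} = \frac{\left(365 + 444\right) \left(-460 - 98\right)}{\sqrt{-3 - \frac{4}{3}}} = \frac{809 \left(-558\right)}{\sqrt{-3 + \left(- \frac{4}{3} + 0\right)}} = - \frac{451422}{\sqrt{-3 - \frac{4}{3}}} = - \frac{451422}{\sqrt{- \frac{13}{3}}} = - \frac{451422}{\frac{1}{3} i \sqrt{39}} = - 451422 \left(- \frac{i \sqrt{39}}{13}\right) = \frac{451422 i \sqrt{39}}{13}$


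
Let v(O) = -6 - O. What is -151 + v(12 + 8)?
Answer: -177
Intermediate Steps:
-151 + v(12 + 8) = -151 + (-6 - (12 + 8)) = -151 + (-6 - 1*20) = -151 + (-6 - 20) = -151 - 26 = -177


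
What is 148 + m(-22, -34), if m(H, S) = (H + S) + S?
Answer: 58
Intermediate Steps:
m(H, S) = H + 2*S
148 + m(-22, -34) = 148 + (-22 + 2*(-34)) = 148 + (-22 - 68) = 148 - 90 = 58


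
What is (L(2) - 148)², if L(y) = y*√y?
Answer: 21912 - 592*√2 ≈ 21075.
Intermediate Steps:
L(y) = y^(3/2)
(L(2) - 148)² = (2^(3/2) - 148)² = (2*√2 - 148)² = (-148 + 2*√2)²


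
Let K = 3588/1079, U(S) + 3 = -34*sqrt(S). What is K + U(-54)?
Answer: 27/83 - 102*I*sqrt(6) ≈ 0.3253 - 249.85*I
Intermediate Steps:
U(S) = -3 - 34*sqrt(S)
K = 276/83 (K = 3588*(1/1079) = 276/83 ≈ 3.3253)
K + U(-54) = 276/83 + (-3 - 102*I*sqrt(6)) = 27/83 - 102*I*sqrt(6)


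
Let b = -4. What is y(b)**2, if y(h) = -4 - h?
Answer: 0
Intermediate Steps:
y(b)**2 = (-4 - 1*(-4))**2 = (-4 + 4)**2 = 0**2 = 0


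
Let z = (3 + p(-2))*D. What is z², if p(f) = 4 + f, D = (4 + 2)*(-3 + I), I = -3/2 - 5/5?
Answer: 27225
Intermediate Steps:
I = -5/2 (I = -3*½ - 5*⅕ = -3/2 - 1 = -5/2 ≈ -2.5000)
D = -33 (D = (4 + 2)*(-3 - 5/2) = 6*(-11/2) = -33)
z = -165 (z = (3 + (4 - 2))*(-33) = (3 + 2)*(-33) = 5*(-33) = -165)
z² = (-165)² = 27225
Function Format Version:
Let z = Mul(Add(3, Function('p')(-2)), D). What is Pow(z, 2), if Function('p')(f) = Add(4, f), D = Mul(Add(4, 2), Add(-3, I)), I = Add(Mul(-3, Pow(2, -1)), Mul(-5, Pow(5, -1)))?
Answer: 27225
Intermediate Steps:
I = Rational(-5, 2) (I = Add(Mul(-3, Rational(1, 2)), Mul(-5, Rational(1, 5))) = Add(Rational(-3, 2), -1) = Rational(-5, 2) ≈ -2.5000)
D = -33 (D = Mul(Add(4, 2), Add(-3, Rational(-5, 2))) = Mul(6, Rational(-11, 2)) = -33)
z = -165 (z = Mul(Add(3, Add(4, -2)), -33) = Mul(Add(3, 2), -33) = Mul(5, -33) = -165)
Pow(z, 2) = Pow(-165, 2) = 27225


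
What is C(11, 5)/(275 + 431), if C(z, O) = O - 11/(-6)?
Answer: 41/4236 ≈ 0.0096789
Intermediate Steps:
C(z, O) = 11/6 + O (C(z, O) = O - 11*(-⅙) = O + 11/6 = 11/6 + O)
C(11, 5)/(275 + 431) = (11/6 + 5)/(275 + 431) = (41/6)/706 = (1/706)*(41/6) = 41/4236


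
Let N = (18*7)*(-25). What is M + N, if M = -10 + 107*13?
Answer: -1769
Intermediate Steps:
M = 1381 (M = -10 + 1391 = 1381)
N = -3150 (N = 126*(-25) = -3150)
M + N = 1381 - 3150 = -1769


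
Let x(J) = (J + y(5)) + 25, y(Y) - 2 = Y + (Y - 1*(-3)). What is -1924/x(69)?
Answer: -1924/109 ≈ -17.651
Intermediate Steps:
y(Y) = 5 + 2*Y (y(Y) = 2 + (Y + (Y - 1*(-3))) = 2 + (Y + (Y + 3)) = 2 + (Y + (3 + Y)) = 2 + (3 + 2*Y) = 5 + 2*Y)
x(J) = 40 + J (x(J) = (J + (5 + 2*5)) + 25 = (J + (5 + 10)) + 25 = (J + 15) + 25 = (15 + J) + 25 = 40 + J)
-1924/x(69) = -1924/(40 + 69) = -1924/109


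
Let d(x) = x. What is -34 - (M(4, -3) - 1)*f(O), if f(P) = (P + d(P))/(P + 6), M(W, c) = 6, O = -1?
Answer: -32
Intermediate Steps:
f(P) = 2*P/(6 + P) (f(P) = (P + P)/(P + 6) = (2*P)/(6 + P) = 2*P/(6 + P))
-34 - (M(4, -3) - 1)*f(O) = -34 - (6 - 1)*2*(-1)/(6 - 1) = -34 - 5*2*(-1)/5 = -34 - 5*2*(-1)*(⅕) = -34 - 5*(-2)/5 = -34 - 1*(-2) = -34 + 2 = -32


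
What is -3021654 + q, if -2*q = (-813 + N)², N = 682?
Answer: -6060469/2 ≈ -3.0302e+6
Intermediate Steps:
q = -17161/2 (q = -(-813 + 682)²/2 = -½*(-131)² = -½*17161 = -17161/2 ≈ -8580.5)
-3021654 + q = -3021654 - 17161/2 = -6060469/2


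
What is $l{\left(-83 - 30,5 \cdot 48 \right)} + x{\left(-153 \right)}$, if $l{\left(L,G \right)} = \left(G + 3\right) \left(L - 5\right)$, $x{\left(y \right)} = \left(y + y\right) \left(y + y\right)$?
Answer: $64962$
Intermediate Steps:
$x{\left(y \right)} = 4 y^{2}$ ($x{\left(y \right)} = 2 y 2 y = 4 y^{2}$)
$l{\left(L,G \right)} = \left(-5 + L\right) \left(3 + G\right)$ ($l{\left(L,G \right)} = \left(3 + G\right) \left(-5 + L\right) = \left(-5 + L\right) \left(3 + G\right)$)
$l{\left(-83 - 30,5 \cdot 48 \right)} + x{\left(-153 \right)} = \left(-15 - 5 \cdot 5 \cdot 48 + 3 \left(-83 - 30\right) + 5 \cdot 48 \left(-83 - 30\right)\right) + 4 \left(-153\right)^{2} = \left(-15 - 1200 + 3 \left(-83 - 30\right) + 240 \left(-83 - 30\right)\right) + 4 \cdot 23409 = \left(-15 - 1200 + 3 \left(-113\right) + 240 \left(-113\right)\right) + 93636 = \left(-15 - 1200 - 339 - 27120\right) + 93636 = -28674 + 93636 = 64962$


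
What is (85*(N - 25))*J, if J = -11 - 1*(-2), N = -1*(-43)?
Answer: -13770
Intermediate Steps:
N = 43
J = -9 (J = -11 + 2 = -9)
(85*(N - 25))*J = (85*(43 - 25))*(-9) = (85*18)*(-9) = 1530*(-9) = -13770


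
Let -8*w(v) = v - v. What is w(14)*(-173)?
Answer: 0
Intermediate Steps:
w(v) = 0 (w(v) = -(v - v)/8 = -⅛*0 = 0)
w(14)*(-173) = 0*(-173) = 0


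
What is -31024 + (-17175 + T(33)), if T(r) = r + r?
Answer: -48133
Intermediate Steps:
T(r) = 2*r
-31024 + (-17175 + T(33)) = -31024 + (-17175 + 2*33) = -31024 + (-17175 + 66) = -31024 - 17109 = -48133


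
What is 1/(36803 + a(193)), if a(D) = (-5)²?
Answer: 1/36828 ≈ 2.7153e-5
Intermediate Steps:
a(D) = 25
1/(36803 + a(193)) = 1/(36803 + 25) = 1/36828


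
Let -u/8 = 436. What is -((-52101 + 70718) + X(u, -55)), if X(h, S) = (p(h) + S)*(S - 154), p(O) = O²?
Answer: 2542693984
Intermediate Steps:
u = -3488 (u = -8*436 = -3488)
X(h, S) = (-154 + S)*(S + h²) (X(h, S) = (h² + S)*(S - 154) = (S + h²)*(-154 + S) = (-154 + S)*(S + h²))
-((-52101 + 70718) + X(u, -55)) = -((-52101 + 70718) + ((-55)² - 154*(-55) - 154*(-3488)² - 55*(-3488)²)) = -(18617 + (3025 + 8470 - 154*12166144 - 55*12166144)) = -(18617 + (3025 + 8470 - 1873586176 - 669137920)) = -(18617 - 2542712601) = -1*(-2542693984) = 2542693984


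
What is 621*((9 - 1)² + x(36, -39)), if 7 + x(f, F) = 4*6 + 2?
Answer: 51543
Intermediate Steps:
x(f, F) = 19 (x(f, F) = -7 + (4*6 + 2) = -7 + (24 + 2) = -7 + 26 = 19)
621*((9 - 1)² + x(36, -39)) = 621*((9 - 1)² + 19) = 621*(8² + 19) = 621*(64 + 19) = 621*83 = 51543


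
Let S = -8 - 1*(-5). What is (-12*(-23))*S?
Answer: -828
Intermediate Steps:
S = -3 (S = -8 + 5 = -3)
(-12*(-23))*S = -12*(-23)*(-3) = 276*(-3) = -828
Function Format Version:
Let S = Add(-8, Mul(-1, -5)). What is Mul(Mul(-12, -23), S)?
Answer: -828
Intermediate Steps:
S = -3 (S = Add(-8, 5) = -3)
Mul(Mul(-12, -23), S) = Mul(Mul(-12, -23), -3) = Mul(276, -3) = -828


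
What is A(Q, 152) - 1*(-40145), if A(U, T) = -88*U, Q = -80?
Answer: 47185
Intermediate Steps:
A(Q, 152) - 1*(-40145) = -88*(-80) - 1*(-40145) = 7040 + 40145 = 47185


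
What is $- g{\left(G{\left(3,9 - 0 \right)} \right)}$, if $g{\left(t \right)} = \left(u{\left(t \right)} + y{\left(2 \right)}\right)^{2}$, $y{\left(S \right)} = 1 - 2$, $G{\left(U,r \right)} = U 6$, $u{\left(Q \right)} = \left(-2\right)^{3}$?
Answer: $-81$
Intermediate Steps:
$u{\left(Q \right)} = -8$
$G{\left(U,r \right)} = 6 U$
$y{\left(S \right)} = -1$
$g{\left(t \right)} = 81$ ($g{\left(t \right)} = \left(-8 - 1\right)^{2} = \left(-9\right)^{2} = 81$)
$- g{\left(G{\left(3,9 - 0 \right)} \right)} = \left(-1\right) 81 = -81$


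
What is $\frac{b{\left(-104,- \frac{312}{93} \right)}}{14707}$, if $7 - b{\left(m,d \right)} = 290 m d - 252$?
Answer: $- \frac{3128611}{455917} \approx -6.8622$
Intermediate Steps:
$b{\left(m,d \right)} = 259 - 290 d m$ ($b{\left(m,d \right)} = 7 - \left(290 m d - 252\right) = 7 - \left(290 d m - 252\right) = 7 - \left(-252 + 290 d m\right) = 259 - 290 d m$)
$\frac{b{\left(-104,- \frac{312}{93} \right)}}{14707} = \frac{259 - 290 \left(- \frac{312}{93}\right) \left(-104\right)}{14707} = \left(259 - 290 \left(\left(-312\right) \frac{1}{93}\right) \left(-104\right)\right) \frac{1}{14707} = \left(259 - \left(- \frac{30160}{31}\right) \left(-104\right)\right) \frac{1}{14707} = \left(259 - \frac{3136640}{31}\right) \frac{1}{14707} = \left(- \frac{3128611}{31}\right) \frac{1}{14707} = - \frac{3128611}{455917}$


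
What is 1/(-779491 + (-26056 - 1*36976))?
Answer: -1/842523 ≈ -1.1869e-6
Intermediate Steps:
1/(-779491 + (-26056 - 1*36976)) = 1/(-779491 + (-26056 - 36976)) = 1/(-779491 - 63032) = 1/(-842523) = -1/842523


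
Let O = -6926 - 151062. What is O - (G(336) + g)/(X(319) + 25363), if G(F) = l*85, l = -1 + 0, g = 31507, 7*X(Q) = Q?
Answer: -14049982817/88930 ≈ -1.5799e+5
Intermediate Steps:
X(Q) = Q/7
O = -157988
l = -1
G(F) = -85 (G(F) = -1*85 = -85)
O - (G(336) + g)/(X(319) + 25363) = -157988 - (-85 + 31507)/((1/7)*319 + 25363) = -157988 - 31422/(319/7 + 25363) = -157988 - 31422/177860/7 = -157988 - 31422*7/177860 = -157988 - 1*109977/88930 = -157988 - 109977/88930 = -14049982817/88930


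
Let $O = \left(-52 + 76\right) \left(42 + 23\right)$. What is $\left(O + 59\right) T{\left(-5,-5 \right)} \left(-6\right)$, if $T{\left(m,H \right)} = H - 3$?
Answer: $77712$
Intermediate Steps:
$T{\left(m,H \right)} = -3 + H$
$O = 1560$ ($O = 24 \cdot 65 = 1560$)
$\left(O + 59\right) T{\left(-5,-5 \right)} \left(-6\right) = \left(1560 + 59\right) \left(-3 - 5\right) \left(-6\right) = 1619 \left(\left(-8\right) \left(-6\right)\right) = 1619 \cdot 48 = 77712$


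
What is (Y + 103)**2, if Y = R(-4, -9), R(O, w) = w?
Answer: 8836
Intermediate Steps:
Y = -9
(Y + 103)**2 = (-9 + 103)**2 = 94**2 = 8836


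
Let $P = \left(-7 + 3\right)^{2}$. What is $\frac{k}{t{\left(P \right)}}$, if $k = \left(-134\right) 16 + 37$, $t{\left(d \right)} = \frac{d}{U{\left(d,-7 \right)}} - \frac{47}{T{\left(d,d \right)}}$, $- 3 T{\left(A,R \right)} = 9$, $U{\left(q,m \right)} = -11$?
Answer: $- \frac{9933}{67} \approx -148.25$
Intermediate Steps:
$P = 16$ ($P = \left(-4\right)^{2} = 16$)
$T{\left(A,R \right)} = -3$ ($T{\left(A,R \right)} = \left(- \frac{1}{3}\right) 9 = -3$)
$t{\left(d \right)} = \frac{47}{3} - \frac{d}{11}$ ($t{\left(d \right)} = \frac{d}{-11} - \frac{47}{-3} = d \left(- \frac{1}{11}\right) - - \frac{47}{3} = - \frac{d}{11} + \frac{47}{3} = \frac{47}{3} - \frac{d}{11}$)
$k = -2107$ ($k = -2144 + 37 = -2107$)
$\frac{k}{t{\left(P \right)}} = - \frac{2107}{\frac{47}{3} - \frac{16}{11}} = - \frac{2107}{\frac{469}{33}} = \left(-2107\right) \frac{33}{469} = - \frac{9933}{67}$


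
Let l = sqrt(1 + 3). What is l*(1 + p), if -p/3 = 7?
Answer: -40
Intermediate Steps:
p = -21 (p = -3*7 = -21)
l = 2 (l = sqrt(4) = 2)
l*(1 + p) = 2*(1 - 21) = 2*(-20) = -40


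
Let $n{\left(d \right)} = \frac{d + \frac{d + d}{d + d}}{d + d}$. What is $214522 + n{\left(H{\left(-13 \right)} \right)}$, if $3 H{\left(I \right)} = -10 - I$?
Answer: $214523$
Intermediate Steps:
$H{\left(I \right)} = - \frac{10}{3} - \frac{I}{3}$ ($H{\left(I \right)} = \frac{-10 - I}{3} = - \frac{10}{3} - \frac{I}{3}$)
$n{\left(d \right)} = \frac{1 + d}{2 d}$ ($n{\left(d \right)} = \frac{d + \frac{2 d}{2 d}}{2 d} = \left(d + 2 d \frac{1}{2 d}\right) \frac{1}{2 d} = \left(d + 1\right) \frac{1}{2 d} = \left(1 + d\right) \frac{1}{2 d} = \frac{1 + d}{2 d}$)
$214522 + n{\left(H{\left(-13 \right)} \right)} = 214522 + \frac{1 - -1}{2 \left(- \frac{10}{3} - - \frac{13}{3}\right)} = 214522 + \frac{1 + \left(- \frac{10}{3} + \frac{13}{3}\right)}{2 \left(- \frac{10}{3} + \frac{13}{3}\right)} = 214522 + \frac{1 + 1}{2 \cdot 1} = 214522 + \frac{1}{2} \cdot 1 \cdot 2 = 214522 + 1 = 214523$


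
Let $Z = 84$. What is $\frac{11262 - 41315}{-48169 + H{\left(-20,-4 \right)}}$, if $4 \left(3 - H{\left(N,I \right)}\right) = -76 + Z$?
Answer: $\frac{30053}{48168} \approx 0.62392$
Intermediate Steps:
$H{\left(N,I \right)} = 1$ ($H{\left(N,I \right)} = 3 - \frac{-76 + 84}{4} = 3 - 2 = 1$)
$\frac{11262 - 41315}{-48169 + H{\left(-20,-4 \right)}} = \frac{11262 - 41315}{-48169 + 1} = - \frac{30053}{-48168} = \left(-30053\right) \left(- \frac{1}{48168}\right) = \frac{30053}{48168}$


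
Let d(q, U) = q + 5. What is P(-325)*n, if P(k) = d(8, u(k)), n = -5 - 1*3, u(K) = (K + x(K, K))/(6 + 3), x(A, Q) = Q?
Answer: -104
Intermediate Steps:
u(K) = 2*K/9 (u(K) = (K + K)/(6 + 3) = (2*K)/9 = (2*K)*(1/9) = 2*K/9)
n = -8 (n = -5 - 3 = -8)
d(q, U) = 5 + q
P(k) = 13 (P(k) = 5 + 8 = 13)
P(-325)*n = 13*(-8) = -104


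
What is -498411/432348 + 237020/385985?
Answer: -5993603125/11125322852 ≈ -0.53874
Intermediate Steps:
-498411/432348 + 237020/385985 = -498411*1/432348 + 237020*(1/385985) = -166137/144116 + 47404/77197 = -5993603125/11125322852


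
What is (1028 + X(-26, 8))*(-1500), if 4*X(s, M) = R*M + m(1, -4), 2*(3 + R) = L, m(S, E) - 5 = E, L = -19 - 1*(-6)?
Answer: -1513875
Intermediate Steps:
L = -13 (L = -19 + 6 = -13)
m(S, E) = 5 + E
R = -19/2 (R = -3 + (½)*(-13) = -3 - 13/2 = -19/2 ≈ -9.5000)
X(s, M) = ¼ - 19*M/8 (X(s, M) = (-19*M/2 + (5 - 4))/4 = (-19*M/2 + 1)/4 = (1 - 19*M/2)/4 = ¼ - 19*M/8)
(1028 + X(-26, 8))*(-1500) = (1028 + (¼ - 19/8*8))*(-1500) = (1028 + (¼ - 19))*(-1500) = (1028 - 75/4)*(-1500) = (4037/4)*(-1500) = -1513875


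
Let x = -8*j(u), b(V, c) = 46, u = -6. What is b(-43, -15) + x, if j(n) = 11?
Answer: -42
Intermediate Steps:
x = -88 (x = -8*11 = -88)
b(-43, -15) + x = 46 - 88 = -42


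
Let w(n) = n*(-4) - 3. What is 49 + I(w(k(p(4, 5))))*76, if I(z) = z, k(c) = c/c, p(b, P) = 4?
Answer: -483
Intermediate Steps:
k(c) = 1
w(n) = -3 - 4*n (w(n) = -4*n - 3 = -3 - 4*n)
49 + I(w(k(p(4, 5))))*76 = 49 + (-3 - 4*1)*76 = 49 + (-3 - 4)*76 = 49 - 7*76 = 49 - 532 = -483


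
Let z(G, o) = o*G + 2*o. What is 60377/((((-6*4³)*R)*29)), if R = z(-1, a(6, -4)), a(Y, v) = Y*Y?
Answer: -60377/400896 ≈ -0.15061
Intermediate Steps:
a(Y, v) = Y²
z(G, o) = 2*o + G*o (z(G, o) = G*o + 2*o = 2*o + G*o)
R = 36 (R = 6²*(2 - 1) = 36*1 = 36)
60377/((((-6*4³)*R)*29)) = 60377/(((-6*4³*36)*29)) = 60377/(((-6*64*36)*29)) = 60377/((-384*36*29)) = 60377/((-13824*29)) = 60377/(-400896) = 60377*(-1/400896) = -60377/400896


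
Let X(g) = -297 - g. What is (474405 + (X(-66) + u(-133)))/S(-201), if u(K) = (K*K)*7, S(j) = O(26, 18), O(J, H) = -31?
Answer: -597997/31 ≈ -19290.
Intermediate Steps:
S(j) = -31
u(K) = 7*K² (u(K) = K²*7 = 7*K²)
(474405 + (X(-66) + u(-133)))/S(-201) = (474405 + ((-297 - 1*(-66)) + 7*(-133)²))/(-31) = (474405 + ((-297 + 66) + 7*17689))*(-1/31) = (474405 + (-231 + 123823))*(-1/31) = (474405 + 123592)*(-1/31) = 597997*(-1/31) = -597997/31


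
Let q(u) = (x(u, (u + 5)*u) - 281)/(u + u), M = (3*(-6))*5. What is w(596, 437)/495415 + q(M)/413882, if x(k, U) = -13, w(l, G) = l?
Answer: 212128157/175751443740 ≈ 0.0012070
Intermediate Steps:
M = -90 (M = -18*5 = -90)
q(u) = -147/u (q(u) = (-13 - 281)/(u + u) = -294*1/(2*u) = -147/u)
w(596, 437)/495415 + q(M)/413882 = 596/495415 - 147/(-90)/413882 = 596*(1/495415) - 147*(-1/90)*(1/413882) = 596/495415 + (49/30)*(1/413882) = 596/495415 + 7/1773780 = 212128157/175751443740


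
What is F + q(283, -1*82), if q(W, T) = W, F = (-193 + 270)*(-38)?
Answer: -2643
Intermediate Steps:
F = -2926 (F = 77*(-38) = -2926)
F + q(283, -1*82) = -2926 + 283 = -2643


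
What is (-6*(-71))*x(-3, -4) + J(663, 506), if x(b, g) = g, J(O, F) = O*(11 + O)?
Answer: 445158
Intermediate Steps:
(-6*(-71))*x(-3, -4) + J(663, 506) = -6*(-71)*(-4) + 663*(11 + 663) = 426*(-4) + 663*674 = -1704 + 446862 = 445158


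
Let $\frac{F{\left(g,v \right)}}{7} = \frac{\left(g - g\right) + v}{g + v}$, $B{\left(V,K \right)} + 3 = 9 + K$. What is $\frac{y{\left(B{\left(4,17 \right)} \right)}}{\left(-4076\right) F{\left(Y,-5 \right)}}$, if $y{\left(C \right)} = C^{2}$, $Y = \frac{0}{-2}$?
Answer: $- \frac{529}{28532} \approx -0.018541$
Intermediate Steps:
$B{\left(V,K \right)} = 6 + K$ ($B{\left(V,K \right)} = -3 + \left(9 + K\right) = 6 + K$)
$Y = 0$ ($Y = 0 \left(- \frac{1}{2}\right) = 0$)
$F{\left(g,v \right)} = \frac{7 v}{g + v}$ ($F{\left(g,v \right)} = 7 \frac{\left(g - g\right) + v}{g + v} = 7 \frac{0 + v}{g + v} = 7 \frac{v}{g + v} = \frac{7 v}{g + v}$)
$\frac{y{\left(B{\left(4,17 \right)} \right)}}{\left(-4076\right) F{\left(Y,-5 \right)}} = \frac{\left(6 + 17\right)^{2}}{\left(-4076\right) 7 \left(-5\right) \frac{1}{0 - 5}} = \frac{23^{2}}{\left(-4076\right) 7 \left(-5\right) \frac{1}{-5}} = \frac{529}{\left(-4076\right) 7 \left(-5\right) \left(- \frac{1}{5}\right)} = \frac{529}{\left(-4076\right) 7} = \frac{529}{-28532} = 529 \left(- \frac{1}{28532}\right) = - \frac{529}{28532}$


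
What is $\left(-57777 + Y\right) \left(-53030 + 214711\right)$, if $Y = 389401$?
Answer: $53617299944$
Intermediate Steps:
$\left(-57777 + Y\right) \left(-53030 + 214711\right) = \left(-57777 + 389401\right) \left(-53030 + 214711\right) = 331624 \cdot 161681 = 53617299944$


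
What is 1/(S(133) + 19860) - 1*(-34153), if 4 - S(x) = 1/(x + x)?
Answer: 180458407185/5283823 ≈ 34153.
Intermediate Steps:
S(x) = 4 - 1/(2*x) (S(x) = 4 - 1/(x + x) = 4 - 1/(2*x))
1/(S(133) + 19860) - 1*(-34153) = 1/((4 - 1/2/133) + 19860) - 1*(-34153) = 1/((4 - 1/2*1/133) + 19860) + 34153 = 1/((4 - 1/266) + 19860) + 34153 = 1/(1063/266 + 19860) + 34153 = 1/(5283823/266) + 34153 = 266/5283823 + 34153 = 180458407185/5283823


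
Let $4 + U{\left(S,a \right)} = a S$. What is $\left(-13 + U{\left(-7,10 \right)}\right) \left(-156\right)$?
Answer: $13572$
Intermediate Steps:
$U{\left(S,a \right)} = -4 + S a$ ($U{\left(S,a \right)} = -4 + a S = -4 + S a$)
$\left(-13 + U{\left(-7,10 \right)}\right) \left(-156\right) = \left(-13 - 74\right) \left(-156\right) = \left(-87\right) \left(-156\right) = 13572$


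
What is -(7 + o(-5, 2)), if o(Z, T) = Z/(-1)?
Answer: -12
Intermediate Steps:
o(Z, T) = -Z (o(Z, T) = Z*(-1) = -Z)
-(7 + o(-5, 2)) = -(7 - 1*(-5)) = -(7 + 5) = -1*12 = -12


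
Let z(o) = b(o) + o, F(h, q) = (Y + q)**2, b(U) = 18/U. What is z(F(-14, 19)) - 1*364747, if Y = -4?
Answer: -9113048/25 ≈ -3.6452e+5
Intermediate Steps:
F(h, q) = (-4 + q)**2
z(o) = o + 18/o (z(o) = 18/o + o = o + 18/o)
z(F(-14, 19)) - 1*364747 = ((-4 + 19)**2 + 18/((-4 + 19)**2)) - 1*364747 = (15**2 + 18/(15**2)) - 364747 = (225 + 18/225) - 364747 = (225 + 18*(1/225)) - 364747 = (225 + 2/25) - 364747 = 5627/25 - 364747 = -9113048/25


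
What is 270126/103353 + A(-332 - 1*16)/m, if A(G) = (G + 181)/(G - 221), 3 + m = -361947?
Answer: 18544103627783/7095167947050 ≈ 2.6136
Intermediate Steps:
m = -361950 (m = -3 - 361947 = -361950)
A(G) = (181 + G)/(-221 + G)
270126/103353 + A(-332 - 1*16)/m = 270126/103353 + ((181 + (-332 - 1*16))/(-221 + (-332 - 1*16)))/(-361950) = 270126*(1/103353) + ((181 + (-332 - 16))/(-221 + (-332 - 16)))*(-1/361950) = 90042/34451 + ((181 - 348)/(-221 - 348))*(-1/361950) = 90042/34451 + (-167/(-569))*(-1/361950) = 90042/34451 - 1/569*(-167)*(-1/361950) = 90042/34451 + (167/569)*(-1/361950) = 90042/34451 - 167/205949550 = 18544103627783/7095167947050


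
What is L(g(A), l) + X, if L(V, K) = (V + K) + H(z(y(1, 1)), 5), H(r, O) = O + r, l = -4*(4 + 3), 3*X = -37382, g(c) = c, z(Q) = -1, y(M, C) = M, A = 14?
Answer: -37412/3 ≈ -12471.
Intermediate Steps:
X = -37382/3 (X = (⅓)*(-37382) = -37382/3 ≈ -12461.)
l = -28 (l = -4*7 = -28)
L(V, K) = 4 + K + V (L(V, K) = (V + K) + (5 - 1) = (K + V) + 4 = 4 + K + V)
L(g(A), l) + X = (4 - 28 + 14) - 37382/3 = -10 - 37382/3 = -37412/3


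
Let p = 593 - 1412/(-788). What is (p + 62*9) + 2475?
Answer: 714675/197 ≈ 3627.8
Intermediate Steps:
p = 117174/197 (p = 593 - 1412*(-1/788) = 593 + 353/197 = 117174/197 ≈ 594.79)
(p + 62*9) + 2475 = (117174/197 + 62*9) + 2475 = (117174/197 + 558) + 2475 = 227100/197 + 2475 = 714675/197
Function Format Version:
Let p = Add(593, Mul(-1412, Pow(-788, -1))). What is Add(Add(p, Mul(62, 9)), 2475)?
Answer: Rational(714675, 197) ≈ 3627.8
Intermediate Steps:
p = Rational(117174, 197) (p = Add(593, Mul(-1412, Rational(-1, 788))) = Add(593, Rational(353, 197)) = Rational(117174, 197) ≈ 594.79)
Add(Add(p, Mul(62, 9)), 2475) = Add(Add(Rational(117174, 197), Mul(62, 9)), 2475) = Add(Add(Rational(117174, 197), 558), 2475) = Add(Rational(227100, 197), 2475) = Rational(714675, 197)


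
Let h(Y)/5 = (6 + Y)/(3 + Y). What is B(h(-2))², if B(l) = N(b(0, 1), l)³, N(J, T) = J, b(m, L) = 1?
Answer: 1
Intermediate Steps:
h(Y) = 5*(6 + Y)/(3 + Y) (h(Y) = 5*((6 + Y)/(3 + Y)) = 5*(6 + Y)/(3 + Y))
B(l) = 1 (B(l) = 1³ = 1)
B(h(-2))² = 1² = 1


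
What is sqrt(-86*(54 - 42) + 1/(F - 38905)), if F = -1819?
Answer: I*sqrt(427878607589)/20362 ≈ 32.125*I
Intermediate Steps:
sqrt(-86*(54 - 42) + 1/(F - 38905)) = sqrt(-86*(54 - 42) + 1/(-1819 - 38905)) = sqrt(-86*12 + 1/(-40724)) = sqrt(-1032 - 1/40724) = sqrt(-42027169/40724) = I*sqrt(427878607589)/20362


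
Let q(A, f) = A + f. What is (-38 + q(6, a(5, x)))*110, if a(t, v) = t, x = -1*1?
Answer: -2970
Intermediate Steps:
x = -1
(-38 + q(6, a(5, x)))*110 = (-38 + (6 + 5))*110 = (-38 + 11)*110 = -27*110 = -2970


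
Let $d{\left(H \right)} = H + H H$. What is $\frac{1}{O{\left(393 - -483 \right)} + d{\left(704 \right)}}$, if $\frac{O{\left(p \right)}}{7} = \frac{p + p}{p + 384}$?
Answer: $\frac{15}{7444946} \approx 2.0148 \cdot 10^{-6}$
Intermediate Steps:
$O{\left(p \right)} = \frac{14 p}{384 + p}$ ($O{\left(p \right)} = 7 \frac{p + p}{p + 384} = 7 \frac{2 p}{384 + p} = \frac{14 p}{384 + p}$)
$d{\left(H \right)} = H + H^{2}$
$\frac{1}{O{\left(393 - -483 \right)} + d{\left(704 \right)}} = \frac{1}{\frac{14 \left(393 - -483\right)}{384 + \left(393 - -483\right)} + 704 \left(1 + 704\right)} = \frac{1}{\frac{14 \left(393 + 483\right)}{384 + \left(393 + 483\right)} + 704 \cdot 705} = \frac{1}{14 \cdot 876 \frac{1}{384 + 876} + 496320} = \frac{1}{14 \cdot 876 \cdot \frac{1}{1260} + 496320} = \frac{1}{\frac{146}{15} + 496320} = \frac{1}{\frac{7444946}{15}} = \frac{15}{7444946}$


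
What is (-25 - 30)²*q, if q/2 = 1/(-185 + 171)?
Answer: -3025/7 ≈ -432.14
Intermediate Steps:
q = -⅐ (q = 2/(-185 + 171) = 2/(-14) = 2*(-1/14) = -⅐ ≈ -0.14286)
(-25 - 30)²*q = (-25 - 30)²*(-⅐) = (-55)²*(-⅐) = 3025*(-⅐) = -3025/7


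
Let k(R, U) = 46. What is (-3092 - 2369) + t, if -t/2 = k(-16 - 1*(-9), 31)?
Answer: -5553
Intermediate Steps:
t = -92 (t = -2*46 = -92)
(-3092 - 2369) + t = (-3092 - 2369) - 92 = -5461 - 92 = -5553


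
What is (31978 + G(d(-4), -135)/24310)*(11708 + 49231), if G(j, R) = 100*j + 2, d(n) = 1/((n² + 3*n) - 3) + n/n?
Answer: 23686543896849/12155 ≈ 1.9487e+9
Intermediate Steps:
d(n) = 1 + 1/(-3 + n² + 3*n) (d(n) = 1/(-3 + n² + 3*n) + 1 = 1 + 1/(-3 + n² + 3*n))
G(j, R) = 2 + 100*j
(31978 + G(d(-4), -135)/24310)*(11708 + 49231) = (31978 + (2 + 100*((-2 + (-4)² + 3*(-4))/(-3 + (-4)² + 3*(-4))))/24310)*(11708 + 49231) = (31978 + (2 + 100*((-2 + 16 - 12)/(-3 + 16 - 12)))*(1/24310))*60939 = (31978 + (2 + 100*(2/1))*(1/24310))*60939 = (31978 + (2 + 100*(1*2))*(1/24310))*60939 = (31978 + (2 + 100*2)*(1/24310))*60939 = (31978 + (2 + 200)*(1/24310))*60939 = (31978 + 202*(1/24310))*60939 = (31978 + 101/12155)*60939 = (388692691/12155)*60939 = 23686543896849/12155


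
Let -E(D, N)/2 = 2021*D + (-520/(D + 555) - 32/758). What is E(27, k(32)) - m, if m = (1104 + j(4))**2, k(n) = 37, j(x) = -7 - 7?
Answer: -143070434234/110289 ≈ -1.2972e+6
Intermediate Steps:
j(x) = -14
E(D, N) = 32/379 - 4042*D + 1040/(555 + D) (E(D, N) = -2*(2021*D + (-520/(D + 555) - 32/758)) = -2*(2021*D + (-520/(555 + D) - 32*1/758)) = -2*(2021*D + (-520/(555 + D) - 16/379)) = -2*(2021*D + (-16/379 - 520/(555 + D))) = -2*(-16/379 - 520/(555 + D) + 2021*D) = 32/379 - 4042*D + 1040/(555 + D))
m = 1188100 (m = (1104 - 14)**2 = 1090**2 = 1188100)
E(27, k(32)) - m = 2*(205960 - 425107229*27 - 765959*27**2)/(379*(555 + 27)) - 1*1188100 = (2/379)*(205960 - 11477895183 - 765959*729)/582 - 1188100 = (2/379)*(1/582)*(205960 - 11477895183 - 558384111) - 1188100 = (2/379)*(1/582)*(-12036073334) - 1188100 = -12036073334/110289 - 1188100 = -143070434234/110289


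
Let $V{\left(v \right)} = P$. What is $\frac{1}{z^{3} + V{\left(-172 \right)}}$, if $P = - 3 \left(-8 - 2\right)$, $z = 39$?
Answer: $\frac{1}{59349} \approx 1.6849 \cdot 10^{-5}$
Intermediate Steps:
$P = 30$ ($P = \left(-3\right) \left(-10\right) = 30$)
$V{\left(v \right)} = 30$
$\frac{1}{z^{3} + V{\left(-172 \right)}} = \frac{1}{39^{3} + 30} = \frac{1}{59319 + 30} = \frac{1}{59349}$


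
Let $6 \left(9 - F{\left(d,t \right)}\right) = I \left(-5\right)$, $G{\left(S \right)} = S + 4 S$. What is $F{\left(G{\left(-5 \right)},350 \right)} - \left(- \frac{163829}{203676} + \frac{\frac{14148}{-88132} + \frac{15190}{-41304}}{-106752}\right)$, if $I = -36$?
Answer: $- \frac{1513684646654716529}{74951045833061376} \approx -20.196$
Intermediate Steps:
$G{\left(S \right)} = 5 S$
$F{\left(d,t \right)} = -21$ ($F{\left(d,t \right)} = 9 - \frac{\left(-36\right) \left(-5\right)}{6} = 9 - 30 = -21$)
$F{\left(G{\left(-5 \right)},350 \right)} - \left(- \frac{163829}{203676} + \frac{\frac{14148}{-88132} + \frac{15190}{-41304}}{-106752}\right) = -21 - \left(- \frac{163829}{203676} + \frac{\frac{14148}{-88132} + \frac{15190}{-41304}}{-106752}\right) = -21 - \left(\left(-163829\right) \frac{1}{203676} + \left(14148 \left(- \frac{1}{88132}\right) + 15190 \left(- \frac{1}{41304}\right)\right) \left(- \frac{1}{106752}\right)\right) = -21 - \left(- \frac{163829}{203676} + \left(- \frac{3537}{22033} - \frac{7595}{20652}\right) \left(- \frac{1}{106752}\right)\right) = -21 - \left(- \frac{163829}{203676} - - \frac{240386759}{48574883884032}\right) = -21 - \left(- \frac{163829}{203676} + \frac{240386759}{48574883884032}\right) = -21 - - \frac{60287315839572367}{74951045833061376} = -21 + \frac{60287315839572367}{74951045833061376} = - \frac{1513684646654716529}{74951045833061376}$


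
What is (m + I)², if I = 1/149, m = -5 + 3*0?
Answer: 553536/22201 ≈ 24.933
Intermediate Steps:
m = -5 (m = -5 + 0 = -5)
I = 1/149 ≈ 0.0067114
(m + I)² = (-5 + 1/149)² = (-744/149)² = 553536/22201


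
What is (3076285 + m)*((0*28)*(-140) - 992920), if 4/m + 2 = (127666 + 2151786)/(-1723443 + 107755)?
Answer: -4208211181046326440/1377707 ≈ -3.0545e+12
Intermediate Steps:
m = -1615688/1377707 (m = 4/(-2 + (127666 + 2151786)/(-1723443 + 107755)) = 4/(-2 + 2279452/(-1615688)) = 4/(-2 + 2279452*(-1/1615688)) = 4/(-2 - 569863/403922) = 4/(-1377707/403922) = 4*(-403922/1377707) = -1615688/1377707 ≈ -1.1727)
(3076285 + m)*((0*28)*(-140) - 992920) = (3076285 - 1615688/1377707)*((0*28)*(-140) - 992920) = 4238217762807*(0*(-140) - 992920)/1377707 = 4238217762807*(0 - 992920)/1377707 = (4238217762807/1377707)*(-992920) = -4208211181046326440/1377707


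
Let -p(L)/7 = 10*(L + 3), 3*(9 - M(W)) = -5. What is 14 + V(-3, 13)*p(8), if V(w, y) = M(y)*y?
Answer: -320278/3 ≈ -1.0676e+5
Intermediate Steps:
M(W) = 32/3 (M(W) = 9 - 1/3*(-5) = 9 + 5/3 = 32/3)
p(L) = -210 - 70*L (p(L) = -70*(L + 3) = -70*(3 + L) = -7*(30 + 10*L) = -210 - 70*L)
V(w, y) = 32*y/3
14 + V(-3, 13)*p(8) = 14 + ((32/3)*13)*(-210 - 70*8) = 14 + 416*(-210 - 560)/3 = 14 + (416/3)*(-770) = 14 - 320320/3 = -320278/3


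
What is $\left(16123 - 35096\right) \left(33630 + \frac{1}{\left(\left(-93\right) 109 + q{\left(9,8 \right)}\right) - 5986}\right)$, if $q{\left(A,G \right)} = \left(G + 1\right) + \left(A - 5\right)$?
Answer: $- \frac{10279178639927}{16110} \approx -6.3806 \cdot 10^{8}$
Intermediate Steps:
$q{\left(A,G \right)} = -4 + A + G$ ($q{\left(A,G \right)} = \left(1 + G\right) + \left(-5 + A\right) = -4 + A + G$)
$\left(16123 - 35096\right) \left(33630 + \frac{1}{\left(\left(-93\right) 109 + q{\left(9,8 \right)}\right) - 5986}\right) = \left(16123 - 35096\right) \left(33630 + \frac{1}{\left(\left(-93\right) 109 + \left(-4 + 9 + 8\right)\right) - 5986}\right) = - 18973 \left(33630 + \frac{1}{\left(-10137 + 13\right) - 5986}\right) = - 18973 \left(33630 + \frac{1}{-10124 - 5986}\right) = - 18973 \left(33630 + \frac{1}{-16110}\right) = - 18973 \left(33630 - \frac{1}{16110}\right) = \left(-18973\right) \frac{541779299}{16110} = - \frac{10279178639927}{16110}$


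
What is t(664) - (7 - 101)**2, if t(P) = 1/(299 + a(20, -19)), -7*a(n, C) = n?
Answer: -18317021/2073 ≈ -8836.0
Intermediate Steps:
a(n, C) = -n/7
t(P) = 7/2073 (t(P) = 1/(299 - 1/7*20) = 1/(299 - 20/7) = 1/(2073/7) = 7/2073)
t(664) - (7 - 101)**2 = 7/2073 - (7 - 101)**2 = 7/2073 - 1*(-94)**2 = 7/2073 - 1*8836 = 7/2073 - 8836 = -18317021/2073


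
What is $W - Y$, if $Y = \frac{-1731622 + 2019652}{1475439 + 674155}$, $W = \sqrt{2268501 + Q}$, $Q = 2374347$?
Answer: $- \frac{144015}{1074797} + 84 \sqrt{658} \approx 2154.6$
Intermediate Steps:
$W = 84 \sqrt{658}$ ($W = \sqrt{2268501 + 2374347} = \sqrt{4642848} = 84 \sqrt{658} \approx 2154.7$)
$Y = \frac{144015}{1074797}$ ($Y = \frac{288030}{2149594} = 288030 \cdot \frac{1}{2149594} = \frac{144015}{1074797} \approx 0.13399$)
$W - Y = 84 \sqrt{658} - \frac{144015}{1074797} = - \frac{144015}{1074797} + 84 \sqrt{658}$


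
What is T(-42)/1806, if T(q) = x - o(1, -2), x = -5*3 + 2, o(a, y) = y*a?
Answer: -11/1806 ≈ -0.0060908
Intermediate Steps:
o(a, y) = a*y
x = -13 (x = -15 + 2 = -13)
T(q) = -11 (T(q) = -13 - (-2) = -13 - 1*(-2) = -13 + 2 = -11)
T(-42)/1806 = -11/1806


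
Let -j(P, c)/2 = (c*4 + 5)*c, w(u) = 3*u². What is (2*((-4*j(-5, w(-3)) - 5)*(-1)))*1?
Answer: -48806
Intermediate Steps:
j(P, c) = -2*c*(5 + 4*c) (j(P, c) = -2*(c*4 + 5)*c = -2*(4*c + 5)*c = -2*(5 + 4*c)*c = -2*c*(5 + 4*c))
(2*((-4*j(-5, w(-3)) - 5)*(-1)))*1 = (2*((-(-8)*3*(-3)²*(5 + 4*(3*(-3)²)) - 5)*(-1)))*1 = (2*((-(-8)*3*9*(5 + 4*(3*9)) - 5)*(-1)))*1 = (2*((-(-8)*27*(5 + 4*27) - 5)*(-1)))*1 = (2*((-(-8)*27*(5 + 108) - 5)*(-1)))*1 = (2*((-(-8)*27*113 - 5)*(-1)))*1 = (2*((-4*(-6102) - 5)*(-1)))*1 = (2*((24408 - 5)*(-1)))*1 = (2*(24403*(-1)))*1 = (2*(-24403))*1 = -48806*1 = -48806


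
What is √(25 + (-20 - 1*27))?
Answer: I*√22 ≈ 4.6904*I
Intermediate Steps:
√(25 + (-20 - 1*27)) = √(25 + (-20 - 27)) = √(25 - 47) = √(-22) = I*√22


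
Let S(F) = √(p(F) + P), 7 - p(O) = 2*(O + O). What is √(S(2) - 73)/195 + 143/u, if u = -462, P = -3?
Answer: -13/42 + √(-73 + 2*I)/195 ≈ -0.30892 + 0.043819*I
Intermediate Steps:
p(O) = 7 - 4*O (p(O) = 7 - 2*(O + O) = 7 - 2*2*O = 7 - 4*O)
S(F) = √(4 - 4*F) (S(F) = √((7 - 4*F) - 3) = √(4 - 4*F))
√(S(2) - 73)/195 + 143/u = √(2*√(1 - 1*2) - 73)/195 + 143/(-462) = √(2*√(1 - 2) - 73)*(1/195) + 143*(-1/462) = √(2*√(-1) - 73)*(1/195) - 13/42 = √(2*I - 73)*(1/195) - 13/42 = √(-73 + 2*I)*(1/195) - 13/42 = √(-73 + 2*I)/195 - 13/42 = -13/42 + √(-73 + 2*I)/195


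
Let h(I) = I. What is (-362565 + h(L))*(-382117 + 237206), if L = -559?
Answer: 52620661964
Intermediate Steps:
(-362565 + h(L))*(-382117 + 237206) = (-362565 - 559)*(-382117 + 237206) = -363124*(-144911) = 52620661964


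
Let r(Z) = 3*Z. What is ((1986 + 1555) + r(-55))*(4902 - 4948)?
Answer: -155296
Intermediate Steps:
((1986 + 1555) + r(-55))*(4902 - 4948) = ((1986 + 1555) + 3*(-55))*(4902 - 4948) = (3541 - 165)*(-46) = 3376*(-46) = -155296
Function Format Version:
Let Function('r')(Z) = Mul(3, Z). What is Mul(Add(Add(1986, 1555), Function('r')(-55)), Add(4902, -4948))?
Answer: -155296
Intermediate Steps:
Mul(Add(Add(1986, 1555), Function('r')(-55)), Add(4902, -4948)) = Mul(Add(Add(1986, 1555), Mul(3, -55)), Add(4902, -4948)) = Mul(Add(3541, -165), -46) = Mul(3376, -46) = -155296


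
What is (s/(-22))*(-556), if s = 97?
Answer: 26966/11 ≈ 2451.5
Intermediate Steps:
(s/(-22))*(-556) = (97/(-22))*(-556) = (97*(-1/22))*(-556) = -97/22*(-556) = 26966/11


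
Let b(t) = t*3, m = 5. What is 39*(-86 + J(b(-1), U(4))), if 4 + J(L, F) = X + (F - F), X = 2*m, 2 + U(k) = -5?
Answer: -3120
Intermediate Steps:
U(k) = -7 (U(k) = -2 - 5 = -7)
X = 10 (X = 2*5 = 10)
b(t) = 3*t
J(L, F) = 6 (J(L, F) = -4 + (10 + (F - F)) = -4 + (10 + 0) = -4 + 10 = 6)
39*(-86 + J(b(-1), U(4))) = 39*(-86 + 6) = 39*(-80) = -3120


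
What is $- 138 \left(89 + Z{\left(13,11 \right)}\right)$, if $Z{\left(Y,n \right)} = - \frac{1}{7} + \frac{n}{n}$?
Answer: $- \frac{86802}{7} \approx -12400.0$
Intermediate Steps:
$Z{\left(Y,n \right)} = \frac{6}{7}$ ($Z{\left(Y,n \right)} = \left(-1\right) \frac{1}{7} + 1 = - \frac{1}{7} + 1 = \frac{6}{7}$)
$- 138 \left(89 + Z{\left(13,11 \right)}\right) = - 138 \left(89 + \frac{6}{7}\right) = \left(-138\right) \frac{629}{7} = - \frac{86802}{7}$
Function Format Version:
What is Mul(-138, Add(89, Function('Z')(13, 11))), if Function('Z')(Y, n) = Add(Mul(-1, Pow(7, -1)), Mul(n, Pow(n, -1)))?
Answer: Rational(-86802, 7) ≈ -12400.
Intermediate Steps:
Function('Z')(Y, n) = Rational(6, 7) (Function('Z')(Y, n) = Add(Mul(-1, Rational(1, 7)), 1) = Add(Rational(-1, 7), 1) = Rational(6, 7))
Mul(-138, Add(89, Function('Z')(13, 11))) = Mul(-138, Add(89, Rational(6, 7))) = Mul(-138, Rational(629, 7)) = Rational(-86802, 7)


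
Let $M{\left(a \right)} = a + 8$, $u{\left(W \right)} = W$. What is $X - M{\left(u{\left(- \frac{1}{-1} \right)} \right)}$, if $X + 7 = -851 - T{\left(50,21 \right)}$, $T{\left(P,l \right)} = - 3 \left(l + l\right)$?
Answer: $-741$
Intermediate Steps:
$M{\left(a \right)} = 8 + a$
$T{\left(P,l \right)} = - 6 l$ ($T{\left(P,l \right)} = - 3 \cdot 2 l = - 6 l$)
$X = -732$ ($X = -7 - \left(851 - 126\right) = -7 - 725 = -732$)
$X - M{\left(u{\left(- \frac{1}{-1} \right)} \right)} = -732 - \left(8 - \frac{1}{-1}\right) = -732 - \left(8 - -1\right) = -732 - \left(8 + 1\right) = -732 - 9 = -741$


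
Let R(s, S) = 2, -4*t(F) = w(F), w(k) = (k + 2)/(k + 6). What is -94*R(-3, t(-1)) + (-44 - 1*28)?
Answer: -260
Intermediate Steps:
w(k) = (2 + k)/(6 + k)
t(F) = -(2 + F)/(4*(6 + F))
-94*R(-3, t(-1)) + (-44 - 1*28) = -94*2 + (-44 - 1*28) = -188 + (-44 - 28) = -188 - 72 = -260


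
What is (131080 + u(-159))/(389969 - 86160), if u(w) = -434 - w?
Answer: 130805/303809 ≈ 0.43055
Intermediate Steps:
(131080 + u(-159))/(389969 - 86160) = (131080 + (-434 - 1*(-159)))/(389969 - 86160) = (131080 + (-434 + 159))/303809 = (131080 - 275)*(1/303809) = 130805*(1/303809) = 130805/303809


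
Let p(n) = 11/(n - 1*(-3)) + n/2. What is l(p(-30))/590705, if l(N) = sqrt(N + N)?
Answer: 8*I*sqrt(39)/5316345 ≈ 9.3974e-6*I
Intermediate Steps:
p(n) = n/2 + 11/(3 + n) (p(n) = 11/(n + 3) + n*(1/2) = 11/(3 + n) + n/2 = n/2 + 11/(3 + n))
l(N) = sqrt(2)*sqrt(N) (l(N) = sqrt(2*N) = sqrt(2)*sqrt(N))
l(p(-30))/590705 = (sqrt(2)*sqrt((22 + (-30)**2 + 3*(-30))/(2*(3 - 30))))/590705 = (sqrt(2)*sqrt((1/2)*(22 + 900 - 90)/(-27)))*(1/590705) = (sqrt(2)*sqrt((1/2)*(-1/27)*832))*(1/590705) = (sqrt(2)*sqrt(-416/27))*(1/590705) = (sqrt(2)*(4*I*sqrt(78)/9))*(1/590705) = (8*I*sqrt(39)/9)*(1/590705) = 8*I*sqrt(39)/5316345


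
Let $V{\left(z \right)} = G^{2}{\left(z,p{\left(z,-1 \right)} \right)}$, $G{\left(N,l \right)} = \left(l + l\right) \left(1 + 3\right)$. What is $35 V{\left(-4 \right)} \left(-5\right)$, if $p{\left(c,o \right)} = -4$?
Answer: $-179200$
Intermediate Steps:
$G{\left(N,l \right)} = 8 l$ ($G{\left(N,l \right)} = 2 l 4 = 8 l$)
$V{\left(z \right)} = 1024$ ($V{\left(z \right)} = \left(8 \left(-4\right)\right)^{2} = \left(-32\right)^{2} = 1024$)
$35 V{\left(-4 \right)} \left(-5\right) = 35 \cdot 1024 \left(-5\right) = 35840 \left(-5\right) = -179200$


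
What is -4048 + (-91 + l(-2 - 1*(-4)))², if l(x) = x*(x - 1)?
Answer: 3873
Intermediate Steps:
l(x) = x*(-1 + x)
-4048 + (-91 + l(-2 - 1*(-4)))² = -4048 + (-91 + (-2 - 1*(-4))*(-1 + (-2 - 1*(-4))))² = -4048 + (-91 + (-2 + 4)*(-1 + (-2 + 4)))² = -4048 + (-91 + 2*(-1 + 2))² = -4048 + (-91 + 2*1)² = -4048 + (-91 + 2)² = -4048 + (-89)² = -4048 + 7921 = 3873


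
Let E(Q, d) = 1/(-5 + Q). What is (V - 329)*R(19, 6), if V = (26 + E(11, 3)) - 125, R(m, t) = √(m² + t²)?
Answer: -2567*√397/6 ≈ -8524.5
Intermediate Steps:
V = -593/6 (V = (26 + 1/(-5 + 11)) - 125 = (26 + 1/6) - 125 = (26 + ⅙) - 125 = 157/6 - 125 = -593/6 ≈ -98.833)
(V - 329)*R(19, 6) = (-593/6 - 329)*√(19² + 6²) = -2567*√(361 + 36)/6 = -2567*√397/6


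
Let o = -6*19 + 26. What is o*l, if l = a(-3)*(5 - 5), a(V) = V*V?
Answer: 0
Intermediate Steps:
a(V) = V²
o = -88 (o = -114 + 26 = -88)
l = 0 (l = (-3)²*(5 - 5) = 9*0 = 0)
o*l = -88*0 = 0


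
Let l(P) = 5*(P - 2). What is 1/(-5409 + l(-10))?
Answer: -1/5469 ≈ -0.00018285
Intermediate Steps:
l(P) = -10 + 5*P (l(P) = 5*(-2 + P) = -10 + 5*P)
1/(-5409 + l(-10)) = 1/(-5409 + (-10 + 5*(-10))) = 1/(-5409 + (-10 - 50)) = 1/(-5409 - 60) = 1/(-5469) = -1/5469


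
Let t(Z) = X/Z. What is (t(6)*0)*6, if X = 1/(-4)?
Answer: 0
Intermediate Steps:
X = -1/4 ≈ -0.25000
t(Z) = -1/(4*Z)
(t(6)*0)*6 = (-1/4/6*0)*6 = (-1/4*1/6*0)*6 = -1/24*0*6 = 0*6 = 0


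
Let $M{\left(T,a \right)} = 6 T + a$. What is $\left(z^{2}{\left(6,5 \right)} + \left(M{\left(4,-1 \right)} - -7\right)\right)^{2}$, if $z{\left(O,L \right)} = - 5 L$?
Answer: $429025$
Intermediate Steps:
$M{\left(T,a \right)} = a + 6 T$
$\left(z^{2}{\left(6,5 \right)} + \left(M{\left(4,-1 \right)} - -7\right)\right)^{2} = \left(\left(\left(-5\right) 5\right)^{2} + \left(\left(-1 + 6 \cdot 4\right) - -7\right)\right)^{2} = \left(\left(-25\right)^{2} + \left(\left(-1 + 24\right) + 7\right)\right)^{2} = \left(625 + \left(23 + 7\right)\right)^{2} = \left(625 + 30\right)^{2} = 655^{2} = 429025$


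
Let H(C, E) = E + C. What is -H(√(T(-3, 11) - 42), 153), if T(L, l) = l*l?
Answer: -153 - √79 ≈ -161.89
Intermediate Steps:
T(L, l) = l²
H(C, E) = C + E
-H(√(T(-3, 11) - 42), 153) = -(√(11² - 42) + 153) = -(√(121 - 42) + 153) = -(√79 + 153) = -(153 + √79) = -153 - √79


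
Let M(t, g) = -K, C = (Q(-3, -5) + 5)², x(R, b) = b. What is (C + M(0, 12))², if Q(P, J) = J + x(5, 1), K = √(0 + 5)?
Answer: (-1 + √5)² ≈ 1.5279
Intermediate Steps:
K = √5 ≈ 2.2361
Q(P, J) = 1 + J (Q(P, J) = J + 1 = 1 + J)
C = 1 (C = ((1 - 5) + 5)² = (-4 + 5)² = 1² = 1)
M(t, g) = -√5
(C + M(0, 12))² = (1 - √5)²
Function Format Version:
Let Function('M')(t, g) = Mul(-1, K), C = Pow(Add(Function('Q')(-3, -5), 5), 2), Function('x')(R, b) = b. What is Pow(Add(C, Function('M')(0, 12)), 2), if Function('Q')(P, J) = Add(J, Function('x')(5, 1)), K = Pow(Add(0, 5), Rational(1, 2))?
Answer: Pow(Add(-1, Pow(5, Rational(1, 2))), 2) ≈ 1.5279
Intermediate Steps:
K = Pow(5, Rational(1, 2)) ≈ 2.2361
Function('Q')(P, J) = Add(1, J) (Function('Q')(P, J) = Add(J, 1) = Add(1, J))
C = 1 (C = Pow(Add(Add(1, -5), 5), 2) = Pow(Add(-4, 5), 2) = Pow(1, 2) = 1)
Function('M')(t, g) = Mul(-1, Pow(5, Rational(1, 2)))
Pow(Add(C, Function('M')(0, 12)), 2) = Pow(Add(1, Mul(-1, Pow(5, Rational(1, 2)))), 2)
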